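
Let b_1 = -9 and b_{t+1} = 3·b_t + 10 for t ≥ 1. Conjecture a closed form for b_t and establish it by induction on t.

b_t = -4·3^(t - 1) - 5

Computing the first terms: b_1 = -9, b_2 = -17, b_3 = -41. This suggests b_t = -4·3^(t - 1) - 5.
For the base case t = 1: the formula gives -9 = -9 = b_1.
Suppose the result is true for t = r, so b_r = -4·3^(r - 1) - 5.
Then b_{r+1} = 3·b_r + 10 = 3·(-4·3^(r - 1) - 5) + 10 = -4·3^r - 5 = -4·3^((r+1) - 1) - 5,
which is the claimed formula at t = r+1.
This completes the induction.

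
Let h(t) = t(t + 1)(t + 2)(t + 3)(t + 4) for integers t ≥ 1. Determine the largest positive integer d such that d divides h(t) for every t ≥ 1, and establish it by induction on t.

Computing the first values: h(1) = 120 and h(2) = 720; gcd(120, 720) = 120, so d ≤ 120.
We prove 120 | t(t + 1)(t + 2)(t + 3)(t + 4) for all t ≥ 1 by induction on t.
For the base case t = 1: h(1) = 120 = 120·(1), so 120 | h(1).
Suppose the result is true for t = i, i.e. 120 | h(i). Then
h(i+1) − h(i) = (i+1)·(i+2)·(i+3)·(i+4)·(i+5) − i·(i+1)·(i+2)·(i+3)·(i+4) = (i+1)·(i+2)·(i+3)·(i+4)·[(i+5) − i] = 5·(i+1)·(i+2)·(i+3)·(i+4). The product of 4 consecutive integers is divisible by (4)! = 24, so h(i+1) − h(i) is divisible by 5·24 = 120. By the inductive hypothesis 120 | h(i), hence 120 | h(i+1).
By induction, the statement is established for all t ≥ 1.
Therefore the largest such d is 120.

d = 120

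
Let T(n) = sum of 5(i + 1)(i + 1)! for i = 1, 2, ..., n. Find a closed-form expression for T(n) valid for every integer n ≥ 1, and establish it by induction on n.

T(n) = 5(n + 2)! - 10

We claim T(n) = 5(n + 2)! - 10 for all n ≥ 1.
When n = 1: T(1) = 20, and the closed form gives 20. They agree.
Inductive step: suppose the statement holds for some i ≥ 1, so T(i) = 5(i + 2)! - 10.
Then T(i+1) = T(i) + (5(i + 2)(i + 2)!) = (5(i + 2)! - 10) + (5(i + 2)(i + 2)!).
Simplifying, T(i+1) = 5((i+1) + 2)! - 10,
which is the closed form with n = i+1.
This completes the induction.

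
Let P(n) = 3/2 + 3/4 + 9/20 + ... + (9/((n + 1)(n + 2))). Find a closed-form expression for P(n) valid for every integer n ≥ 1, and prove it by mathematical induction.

P(n) = 9n/(2(n + 2))

We claim P(n) = 9n/(2(n + 2)) for all n ≥ 1.
Base step (n = 1): P(1) = 3/2, and the closed form gives 3/2. They agree.
Inductive step: assume the claim holds for n = i, so P(i) = 9i/(2(i + 2)).
Then P(i+1) = P(i) + (9/((i + 2)(i + 3))) = (9i/(2(i + 2))) + (9/((i + 2)(i + 3))).
Simplifying, P(i+1) = 9(i + 1)/(2(i + 3)) = 9(i+1)/(2((i+1) + 2)),
which is the closed form with n = i+1.
Hence, by induction on n, the claim holds for every n ≥ 1.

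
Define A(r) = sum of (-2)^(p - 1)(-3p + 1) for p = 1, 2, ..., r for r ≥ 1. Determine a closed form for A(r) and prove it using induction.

A(r) = (-2)^r·r

We claim A(r) = (-2)^r·r for all r ≥ 1.
Base case (r = 1): A(1) = -2, and the closed form gives -2. They agree.
Inductive step: assume the claim holds for r = p, so A(p) = (-2)^p·p.
Then A(p+1) = A(p) + ((-2)^p(-3p - 2)) = ((-2)^p·p) + ((-2)^p(-3p - 2)).
Simplifying, A(p+1) = (-2)^(p + 1)(p + 1) = (-2)^(p+1)·(p+1),
which is the closed form with r = p+1.
By induction, the statement is established for all r ≥ 1.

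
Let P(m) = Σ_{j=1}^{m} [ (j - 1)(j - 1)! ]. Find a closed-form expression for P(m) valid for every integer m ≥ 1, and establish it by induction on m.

We claim P(m) = m! - 1 for all m ≥ 1.
For the base case m = 1: P(1) = 0, and the closed form gives 0. They agree.
Inductive step: assume the claim holds for m = j, so P(j) = j! - 1.
Then P(j+1) = P(j) + (j·j!) = (j! - 1) + (j·j!).
Simplifying, P(j+1) = (j+1)! - 1,
which is the closed form with m = j+1.
This completes the induction.

P(m) = m! - 1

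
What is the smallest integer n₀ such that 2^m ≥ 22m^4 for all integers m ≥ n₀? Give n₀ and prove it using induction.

At m = 22: 4194304 < 5153632, so the inequality fails and n₀ ≥ 23. We prove 2^m ≥ 22m^4 for all m ≥ 23.
When m = 23: 2^m = 8388608 and 22m^4 = 6156502, so 8388608 ≥ 6156502.
Inductive step: assume the claim holds for m = j, so 2^j ≥ 22j^4.
Then 2^(j + 1) = 2·(2^j) ≥ 2·(22j^4).
Also, for j ≥ 23 we have 2·(22j^4) ≥ 22(j+1)^4, since 2 ≥ (1 + 1/j)^4 for all j ≥ 23.
Combining, 2^(j + 1) ≥ 22(j+1)^4.
This completes the induction.
Hence the smallest such n₀ is 23.

n₀ = 23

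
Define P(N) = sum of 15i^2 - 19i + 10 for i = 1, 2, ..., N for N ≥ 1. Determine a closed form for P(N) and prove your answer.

P(N) = N(5N^2 - 2N + 3)

We claim P(N) = N(5N^2 - 2N + 3) for all N ≥ 1.
Base case (N = 1): P(1) = 6, and the closed form gives 6. They agree.
Inductive step: assume the claim holds for N = i, so P(i) = i(5i^2 - 2i + 3).
Then P(i+1) = P(i) + (15i^2 + 11i + 6) = (i(5i^2 - 2i + 3)) + (15i^2 + 11i + 6).
Simplifying, P(i+1) = (i + 1)(5i^2 + 8i + 6) = (i+1)(5(i+1)^2 - 2(i+1) + 3),
which is the closed form with N = i+1.
Hence, by induction on N, the claim holds for every N ≥ 1.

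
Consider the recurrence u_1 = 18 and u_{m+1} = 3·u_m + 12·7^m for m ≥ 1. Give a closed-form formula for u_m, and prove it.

Computing the first terms: u_1 = 18, u_2 = 138, u_3 = 1002. This suggests u_m = -3^m + 3·7^m.
Base step (m = 1): the formula gives 18 = 18 = u_1.
Suppose the result is true for m = p, so u_p = -3^p + 3·7^p.
Then u_{p+1} = 3·u_p + 12·7^p = 3·(-3^p + 3·7^p) + 12·7^p = -3^(p + 1) + 3·7^(p + 1),
which is the claimed formula at m = p+1.
By the principle of mathematical induction, the result holds for all m ≥ 1.

u_m = -3^m + 3·7^m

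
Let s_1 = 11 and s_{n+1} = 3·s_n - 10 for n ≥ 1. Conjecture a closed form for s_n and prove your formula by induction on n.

Computing the first terms: s_1 = 11, s_2 = 23, s_3 = 59. This suggests s_n = 2·3^n + 5.
For the base case n = 1: the formula gives 11 = 11 = s_1.
Suppose the result is true for n = j, so s_j = 2·3^j + 5.
Then s_{j+1} = 3·s_j - 10 = 3·(2·3^j + 5) - 10 = 2·3^(j + 1) + 5,
which is the claimed formula at n = j+1.
By induction, the statement is established for all n ≥ 1.

s_n = 2·3^n + 5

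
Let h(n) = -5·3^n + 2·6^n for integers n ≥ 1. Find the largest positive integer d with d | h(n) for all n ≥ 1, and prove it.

d = 3

Computing the first values: h(1) = -3 and h(2) = 27; gcd(-3, 27) = 3, so d ≤ 3.
We prove 3 | -5·3^n + 2·6^n for all n ≥ 1 by induction on n.
When n = 1: h(1) = -3 = 3·(-1), so 3 | h(1).
Inductive step: assume the claim holds for n = p, i.e. 3 | h(p). Then
h(p+1) − 6·h(p) = (-5·3^(p+1) + 2·6^(p+1)) − 6·(-5·3^p + 2·6^p) = (-5)·3^p·(3 − 6) = (15)·3^p. Since 3 | h(p) by the inductive hypothesis, 3 | 6·h(p); and 3 | 15 since 15 = 3·5. Therefore 3 | h(p+1).
By induction, the statement is established for all n ≥ 1.
Therefore the largest such d is 3.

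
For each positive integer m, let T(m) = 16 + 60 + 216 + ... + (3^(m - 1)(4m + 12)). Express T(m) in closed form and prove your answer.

We claim T(m) = 3^m(2m + 5) - 5 for all m ≥ 1.
For the base case m = 1: T(1) = 16, and the closed form gives 16. They agree.
For the inductive step, assume it holds for an arbitrary r ≥ 1, so T(r) = 3^r(2r + 5) - 5.
Then T(r+1) = T(r) + (4·3^r(r + 4)) = (3^r(2r + 5) - 5) + (4·3^r(r + 4)).
Simplifying, T(r+1) = 6·3^r·r + 21·3^r - 5 = 3^(r+1)(2(r+1) + 5) - 5,
which is the closed form with m = r+1.
Hence, by induction on m, the claim holds for every m ≥ 1.

T(m) = 3^m(2m + 5) - 5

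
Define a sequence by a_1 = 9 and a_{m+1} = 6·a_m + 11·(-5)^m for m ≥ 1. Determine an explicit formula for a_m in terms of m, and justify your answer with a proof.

a_m = -(-5)^m + 4·6^(m - 1)

Computing the first terms: a_1 = 9, a_2 = -1, a_3 = 269. This suggests a_m = -(-5)^m + 4·6^(m - 1).
Base step (m = 1): the formula gives 9 = 9 = a_1.
For the inductive step, assume it holds for an arbitrary j ≥ 1, so a_j = -(-5)^j + 4·6^(j - 1).
Then a_{j+1} = 6·a_j + 11·(-5)^j = 6·(-(-5)^j + 4·6^(j - 1)) + 11·(-5)^j = -(-5)^(j + 1) + 4·6^j = -(-5)^(j+1) + 4·6^((j+1) - 1),
which is the claimed formula at m = j+1.
By induction, the statement is established for all m ≥ 1.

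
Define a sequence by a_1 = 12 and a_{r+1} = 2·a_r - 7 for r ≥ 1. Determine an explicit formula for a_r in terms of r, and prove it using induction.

Computing the first terms: a_1 = 12, a_2 = 17, a_3 = 27. This suggests a_r = 5·2^(r - 1) + 7.
For the base case r = 1: the formula gives 12 = 12 = a_1.
Inductive step: suppose the statement holds for some i ≥ 1, so a_i = 5·2^(i - 1) + 7.
Then a_{i+1} = 2·a_i - 7 = 2·(5·2^(i - 1) + 7) - 7 = 5·2^i + 7 = 5·2^((i+1) - 1) + 7,
which is the claimed formula at r = i+1.
By induction, the statement is established for all r ≥ 1.

a_r = 5·2^(r - 1) + 7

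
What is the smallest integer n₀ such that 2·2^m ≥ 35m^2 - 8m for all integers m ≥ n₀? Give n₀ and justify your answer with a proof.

n₀ = 12

At m = 11: 4096 < 4147, so the inequality fails and n₀ ≥ 12. We prove 2·2^m ≥ 35m^2 - 8m for all m ≥ 12.
For the base case m = 12: 2·2^m = 8192 and 35m^2 - 8m = 4944, so 8192 ≥ 4944.
Inductive step: suppose the statement holds for some i ≥ 12, so 2·2^i ≥ 35i^2 - 8i.
Then 2·2^(i + 1) = 2·(2·2^i) ≥ 2·(35i^2 - 8i).
Also, for i ≥ 12 we have 2·(35i^2 - 8i) ≥ 35(i+1)^2 - 8(i+1), since 2·(35i^2 - 8i) − (35(i+1)^2 - 8(i+1)) = 35i^2 - 78i - 27, which is nonnegative for all i ≥ 12.
Combining, 2·2^(i + 1) ≥ 35(i+1)^2 - 8(i+1).
Hence, by induction on m, the claim holds for every m ≥ 12.
Hence the smallest such n₀ is 12.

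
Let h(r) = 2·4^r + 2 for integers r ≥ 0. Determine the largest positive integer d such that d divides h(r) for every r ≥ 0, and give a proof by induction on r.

Computing the first values: h(0) = 4 and h(1) = 10; gcd(4, 10) = 2, so d ≤ 2.
We prove 2 | 2·4^r + 2 for all r ≥ 0 by induction on r.
Base step (r = 0): h(0) = 4 = 2·(2), so 2 | h(0).
For the inductive step, assume it holds for an arbitrary m ≥ 0, i.e. 2 | h(m). Then
h(m+1) = 2·4^(m+1) + 2 = 4·(2·4^m + 2) - 6 = 4·h(m) - 6. The first term is divisible by 2 by the inductive hypothesis, and -6 is divisible by 2. Hence 2 | h(m+1).
This completes the induction.
Therefore the largest such d is 2.

d = 2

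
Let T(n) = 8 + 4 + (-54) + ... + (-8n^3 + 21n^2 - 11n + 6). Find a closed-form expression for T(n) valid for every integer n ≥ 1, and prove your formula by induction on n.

We claim T(n) = -n(2n^3 - 3n^2 - 3n - 4) for all n ≥ 1.
When n = 1: T(1) = 8, and the closed form gives 8. They agree.
Suppose the result is true for n = p, so T(p) = p(-2p^3 + 3p^2 + 3p + 4).
Then T(p+1) = T(p) + (-8p^3 - 3p^2 + 7p + 8) = (p(-2p^3 + 3p^2 + 3p + 4)) + (-8p^3 - 3p^2 + 7p + 8).
Simplifying, T(p+1) = -(p + 1)(2p^3 + 3p^2 - 3p - 8) = -(p+1)(2(p+1)^3 - 3(p+1)^2 - 3(p+1) - 4),
which is the closed form with n = p+1.
By induction, the statement is established for all n ≥ 1.

T(n) = -n(2n^3 - 3n^2 - 3n - 4)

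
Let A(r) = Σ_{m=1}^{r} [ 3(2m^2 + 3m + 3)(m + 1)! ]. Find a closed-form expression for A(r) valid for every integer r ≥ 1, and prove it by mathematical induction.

We claim A(r) = (6r + 3)(r + 2)! - 6 for all r ≥ 1.
For the base case r = 1: A(1) = 48, and the closed form gives 48. They agree.
For the inductive step, assume it holds for an arbitrary m ≥ 1, so A(m) = (6m + 3)(m + 2)! - 6.
Then A(m+1) = A(m) + (3(2m^2 + 7m + 8)(m + 2)!) = ((6m + 3)(m + 2)! - 6) + (3(2m^2 + 7m + 8)(m + 2)!).
Simplifying, A(m+1) = (6(m+1) + 3)((m+1) + 2)! - 6,
which is the closed form with r = m+1.
By the principle of mathematical induction, the result holds for all r ≥ 1.

A(r) = (6r + 3)(r + 2)! - 6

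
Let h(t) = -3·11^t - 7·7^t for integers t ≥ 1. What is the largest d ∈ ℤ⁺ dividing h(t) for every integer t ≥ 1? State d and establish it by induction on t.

d = 2

Computing the first values: h(1) = -82 and h(2) = -706; gcd(-82, -706) = 2, so d ≤ 2.
We prove 2 | -3·11^t - 7·7^t for all t ≥ 1 by induction on t.
When t = 1: h(1) = -82 = 2·(-41), so 2 | h(1).
For the inductive step, assume it holds for an arbitrary p ≥ 1, i.e. 2 | h(p). Then
h(p+1) − 11·h(p) = (-3·11^(p+1) - 7·7^(p+1)) − 11·(-3·11^p - 7·7^p) = (-7)·7^p·(7 − 11) = (28)·7^p. Since 2 | h(p) by the inductive hypothesis, 2 | 11·h(p); and 2 | 28 since 28 = 2·14. Therefore 2 | h(p+1).
Hence, by induction on t, the claim holds for every t ≥ 1.
Therefore the largest such d is 2.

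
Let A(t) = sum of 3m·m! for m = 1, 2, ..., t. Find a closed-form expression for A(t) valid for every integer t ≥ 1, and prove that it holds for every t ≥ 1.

We claim A(t) = 3(t + 1)! - 3 for all t ≥ 1.
Base step (t = 1): A(1) = 3, and the closed form gives 3. They agree.
Inductive step: suppose the statement holds for some m ≥ 1, so A(m) = 3(m + 1)! - 3.
Then A(m+1) = A(m) + (3(m + 1)(m + 1)!) = (3(m + 1)! - 3) + (3(m + 1)(m + 1)!).
Simplifying, A(m+1) = 3((m+1) + 1)! - 3,
which is the closed form with t = m+1.
This completes the induction.

A(t) = 3(t + 1)! - 3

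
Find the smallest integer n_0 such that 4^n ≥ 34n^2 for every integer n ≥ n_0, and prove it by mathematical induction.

At n = 4: 256 < 544, so the inequality fails and n_0 ≥ 5. We prove 4^n ≥ 34n^2 for all n ≥ 5.
When n = 5: 4^n = 1024 and 34n^2 = 850, so 1024 ≥ 850.
Inductive step: suppose the statement holds for some r ≥ 5, so 4^r ≥ 34r^2.
Then 4^(r + 1) = 4·(4^r) ≥ 4·(34r^2).
Also, for r ≥ 5 we have 4·(34r^2) ≥ 34(r+1)^2, since 4 ≥ (1 + 1/r)^2 for all r ≥ 5.
Combining, 4^(r + 1) ≥ 34(r+1)^2.
This completes the induction.
Hence the smallest such n_0 is 5.

n_0 = 5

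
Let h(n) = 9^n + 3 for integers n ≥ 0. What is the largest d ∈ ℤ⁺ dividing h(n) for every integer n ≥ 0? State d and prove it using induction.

d = 4

Computing the first values: h(0) = 4 and h(1) = 12; gcd(4, 12) = 4, so d ≤ 4.
We prove 4 | 9^n + 3 for all n ≥ 0 by induction on n.
When n = 0: h(0) = 4 = 4·(1), so 4 | h(0).
For the inductive step, assume it holds for an arbitrary m ≥ 0, i.e. 4 | h(m). Then
h(m+1) = 9^(m+1) + 3 = 9·(9^m + 3) - 24 = 9·h(m) - 24. The first term is divisible by 4 by the inductive hypothesis, and -24 is divisible by 4. Hence 4 | h(m+1).
This completes the induction.
Therefore the largest such d is 4.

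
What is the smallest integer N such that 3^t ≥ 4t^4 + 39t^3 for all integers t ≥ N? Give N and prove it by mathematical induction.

N = 11

At t = 10: 59049 < 79000, so the inequality fails and N ≥ 11. We prove 3^t ≥ 4t^4 + 39t^3 for all t ≥ 11.
Base case (t = 11): 3^t = 177147 and 4t^4 + 39t^3 = 110473, so 177147 ≥ 110473.
For the inductive step, assume it holds for an arbitrary m ≥ 11, so 3^m ≥ 4m^4 + 39m^3.
Then 3^(m + 1) = 3·(3^m) ≥ 3·(4m^4 + 39m^3).
Also, for m ≥ 11 we have 3·(4m^4 + 39m^3) ≥ 4(m+1)^4 + 39(m+1)^3, since 3·(4m^4 + 39m^3) − (4(m+1)^4 + 39(m+1)^3) = 8m^4 + 62m^3 - 141m^2 - 133m - 43, which is nonnegative for all m ≥ 11.
Combining, 3^(m + 1) ≥ 4(m+1)^4 + 39(m+1)^3.
Hence, by induction on t, the claim holds for every t ≥ 11.
Hence the smallest such N is 11.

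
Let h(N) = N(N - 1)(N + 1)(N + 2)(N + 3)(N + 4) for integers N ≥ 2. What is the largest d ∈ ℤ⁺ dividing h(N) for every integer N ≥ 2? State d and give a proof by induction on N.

d = 720

Computing the first values: h(2) = 720 and h(3) = 5040; gcd(720, 5040) = 720, so d ≤ 720.
We prove 720 | N(N - 1)(N + 1)(N + 2)(N + 3)(N + 4) for all N ≥ 2 by induction on N.
For the base case N = 2: h(2) = 720 = 720·(1), so 720 | h(2).
Inductive step: assume the claim holds for N = k, i.e. 720 | h(k). Then
h(k+1) − h(k) = k·(k+1)·(k+2)·(k+3)·(k+4)·(k+5) − (k-1)·k·(k+1)·(k+2)·(k+3)·(k+4) = k·(k+1)·(k+2)·(k+3)·(k+4)·[(k+5) − (k-1)] = 6·k·(k+1)·(k+2)·(k+3)·(k+4). The product of 5 consecutive integers is divisible by (5)! = 120, so h(k+1) − h(k) is divisible by 6·120 = 720. By the inductive hypothesis 720 | h(k), hence 720 | h(k+1).
By the principle of mathematical induction, the result holds for all N ≥ 2.
Therefore the largest such d is 720.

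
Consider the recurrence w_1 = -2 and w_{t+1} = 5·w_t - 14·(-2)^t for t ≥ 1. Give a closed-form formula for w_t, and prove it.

Computing the first terms: w_1 = -2, w_2 = 18, w_3 = 34. This suggests w_t = -(-2)^(t + 1) + 2·5^(t - 1).
Base case (t = 1): the formula gives -2 = -2 = w_1.
Inductive step: suppose the statement holds for some p ≥ 1, so w_p = -(-2)^(p + 1) + 2·5^(p - 1).
Then w_{p+1} = 5·w_p - 14·(-2)^p = 5·(-(-2)^(p + 1) + 2·5^(p - 1)) - 14·(-2)^p = -(-2)^(p + 2) + 2·5^p = -(-2)^((p+1) + 1) + 2·5^((p+1) - 1),
which is the claimed formula at t = p+1.
Hence, by induction on t, the claim holds for every t ≥ 1.

w_t = -(-2)^(t + 1) + 2·5^(t - 1)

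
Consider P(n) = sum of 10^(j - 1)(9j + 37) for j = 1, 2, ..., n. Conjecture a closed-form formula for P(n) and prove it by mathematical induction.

We claim P(n) = 10^n(n + 4) - 4 for all n ≥ 1.
Base case (n = 1): P(1) = 46, and the closed form gives 46. They agree.
Inductive step: suppose the statement holds for some j ≥ 1, so P(j) = 10^j(j + 4) - 4.
Then P(j+1) = P(j) + (10^j(9j + 46)) = (10^j(j + 4) - 4) + (10^j(9j + 46)).
Simplifying, P(j+1) = 10·10^j·j + 50·10^j - 4 = 10^(j+1)((j+1) + 4) - 4,
which is the closed form with n = j+1.
This completes the induction.

P(n) = 10^n(n + 4) - 4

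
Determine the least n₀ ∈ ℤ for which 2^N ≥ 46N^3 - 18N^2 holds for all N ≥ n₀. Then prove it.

n₀ = 19

At N = 18: 262144 < 262440, so the inequality fails and n₀ ≥ 19. We prove 2^N ≥ 46N^3 - 18N^2 for all N ≥ 19.
Base step (N = 19): 2^N = 524288 and 46N^3 - 18N^2 = 309016, so 524288 ≥ 309016.
Inductive step: assume the claim holds for N = p, so 2^p ≥ 46p^3 - 18p^2.
Then 2^(p + 1) = 2·(2^p) ≥ 2·(46p^3 - 18p^2).
Also, for p ≥ 19 we have 2·(46p^3 - 18p^2) ≥ 46(p+1)^3 - 18(p+1)^2, since 2·(46p^3 - 18p^2) − (46(p+1)^3 - 18(p+1)^2) = 46p^3 - 156p^2 - 102p - 28, which is nonnegative for all p ≥ 19.
Combining, 2^(p + 1) ≥ 46(p+1)^3 - 18(p+1)^2.
This completes the induction.
Hence the smallest such n₀ is 19.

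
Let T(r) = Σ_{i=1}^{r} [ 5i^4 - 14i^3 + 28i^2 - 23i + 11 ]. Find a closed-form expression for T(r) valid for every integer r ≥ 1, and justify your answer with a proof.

We claim T(r) = r(r^4 - r^3 + 4r^2 - r + 4) for all r ≥ 1.
For the base case r = 1: T(1) = 7, and the closed form gives 7. They agree.
For the inductive step, assume it holds for an arbitrary i ≥ 1, so T(i) = i(i^4 - i^3 + 4i^2 - i + 4).
Then T(i+1) = T(i) + (5i^4 + 6i^3 + 16i^2 + 11i + 7) = (i(i^4 - i^3 + 4i^2 - i + 4)) + (5i^4 + 6i^3 + 16i^2 + 11i + 7).
Simplifying, T(i+1) = (i + 1)(i^4 + 3i^3 + 7i^2 + 8i + 7) = (i+1)((i+1)^4 - (i+1)^3 + 4(i+1)^2 - (i+1) + 4),
which is the closed form with r = i+1.
By induction, the statement is established for all r ≥ 1.

T(r) = r(r^4 - r^3 + 4r^2 - r + 4)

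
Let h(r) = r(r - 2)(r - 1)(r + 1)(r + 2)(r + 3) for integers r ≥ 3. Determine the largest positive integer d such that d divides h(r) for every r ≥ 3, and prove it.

d = 720

Computing the first values: h(3) = 720 and h(4) = 5040; gcd(720, 5040) = 720, so d ≤ 720.
We prove 720 | r(r - 2)(r - 1)(r + 1)(r + 2)(r + 3) for all r ≥ 3 by induction on r.
Base case (r = 3): h(3) = 720 = 720·(1), so 720 | h(3).
Inductive step: assume the claim holds for r = m, i.e. 720 | h(m). Then
h(m+1) − h(m) = (m-1)·m·(m+1)·(m+2)·(m+3)·(m+4) − (m-2)·(m-1)·m·(m+1)·(m+2)·(m+3) = (m-1)·m·(m+1)·(m+2)·(m+3)·[(m+4) − (m-2)] = 6·(m-1)·m·(m+1)·(m+2)·(m+3). The product of 5 consecutive integers is divisible by (5)! = 120, so h(m+1) − h(m) is divisible by 6·120 = 720. By the inductive hypothesis 720 | h(m), hence 720 | h(m+1).
By the principle of mathematical induction, the result holds for all r ≥ 3.
Therefore the largest such d is 720.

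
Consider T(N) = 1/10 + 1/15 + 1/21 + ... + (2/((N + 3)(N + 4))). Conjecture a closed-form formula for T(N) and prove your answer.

T(N) = N/(2(N + 4))

We claim T(N) = N/(2(N + 4)) for all N ≥ 1.
Base case (N = 1): T(1) = 1/10, and the closed form gives 1/10. They agree.
Inductive step: assume the claim holds for N = r, so T(r) = r/(2(r + 4)).
Then T(r+1) = T(r) + (2/((r + 4)(r + 5))) = (r/(2(r + 4))) + (2/((r + 4)(r + 5))).
Simplifying, T(r+1) = (r + 1)/(2(r + 5)) = (r+1)/(2((r+1) + 4)),
which is the closed form with N = r+1.
By induction, the statement is established for all N ≥ 1.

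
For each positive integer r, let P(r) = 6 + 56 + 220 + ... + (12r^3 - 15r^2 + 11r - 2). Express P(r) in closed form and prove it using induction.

P(r) = r(3r^3 + r^2 + r + 1)

We claim P(r) = r(3r^3 + r^2 + r + 1) for all r ≥ 1.
Base step (r = 1): P(1) = 6, and the closed form gives 6. They agree.
For the inductive step, assume it holds for an arbitrary i ≥ 1, so P(i) = i(3i^3 + i^2 + i + 1).
Then P(i+1) = P(i) + (12i^3 + 21i^2 + 17i + 6) = (i(3i^3 + i^2 + i + 1)) + (12i^3 + 21i^2 + 17i + 6).
Simplifying, P(i+1) = (i + 1)(3i^3 + 10i^2 + 12i + 6) = (i+1)(3(i+1)^3 + (i+1)^2 + (i+1) + 1),
which is the closed form with r = i+1.
By induction, the statement is established for all r ≥ 1.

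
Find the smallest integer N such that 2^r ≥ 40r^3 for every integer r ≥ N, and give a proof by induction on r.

At r = 17: 131072 < 196520, so the inequality fails and N ≥ 18. We prove 2^r ≥ 40r^3 for all r ≥ 18.
Base step (r = 18): 2^r = 262144 and 40r^3 = 233280, so 262144 ≥ 233280.
Inductive step: assume the claim holds for r = p, so 2^p ≥ 40p^3.
Then 2^(p + 1) = 2·(2^p) ≥ 2·(40p^3).
Also, for p ≥ 18 we have 2·(40p^3) ≥ 40(p+1)^3, since 2 ≥ (1 + 1/p)^3 for all p ≥ 18.
Combining, 2^(p + 1) ≥ 40(p+1)^3.
By induction, the statement is established for all r ≥ 18.
Hence the smallest such N is 18.

N = 18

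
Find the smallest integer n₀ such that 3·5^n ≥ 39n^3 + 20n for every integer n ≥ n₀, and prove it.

n₀ = 5

At n = 4: 1875 < 2576, so the inequality fails and n₀ ≥ 5. We prove 3·5^n ≥ 39n^3 + 20n for all n ≥ 5.
Base case (n = 5): 3·5^n = 9375 and 39n^3 + 20n = 4975, so 9375 ≥ 4975.
Suppose the result is true for n = r, so 3·5^r ≥ 39r^3 + 20r.
Then 3·5^(r + 1) = 5·(3·5^r) ≥ 5·(39r^3 + 20r).
Also, for r ≥ 5 we have 5·(39r^3 + 20r) ≥ 39(r+1)^3 + 20(r+1), since 5·(39r^3 + 20r) − (39(r+1)^3 + 20(r+1)) = 156r^3 - 117r^2 - 37r - 59, which is nonnegative for all r ≥ 5.
Combining, 3·5^(r + 1) ≥ 39(r+1)^3 + 20(r+1).
Hence, by induction on n, the claim holds for every n ≥ 5.
Hence the smallest such n₀ is 5.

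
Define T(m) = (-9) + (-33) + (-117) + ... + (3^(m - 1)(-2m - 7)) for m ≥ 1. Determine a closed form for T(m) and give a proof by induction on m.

We claim T(m) = -3^m(m + 3) + 3 for all m ≥ 1.
When m = 1: T(1) = -9, and the closed form gives -9. They agree.
Suppose the result is true for m = r, so T(r) = -3^r(r + 3) + 3.
Then T(r+1) = T(r) + (3^r(-2r - 9)) = (-3^r(r + 3) + 3) + (3^r(-2r - 9)).
Simplifying, T(r+1) = -3·3^r·r - 12·3^r + 3 = -3^(r+1)((r+1) + 3) + 3,
which is the closed form with m = r+1.
Hence, by induction on m, the claim holds for every m ≥ 1.

T(m) = -3^m(m + 3) + 3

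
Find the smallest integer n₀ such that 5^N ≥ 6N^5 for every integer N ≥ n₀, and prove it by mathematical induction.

n₀ = 8

At N = 7: 78125 < 100842, so the inequality fails and n₀ ≥ 8. We prove 5^N ≥ 6N^5 for all N ≥ 8.
Base case (N = 8): 5^N = 390625 and 6N^5 = 196608, so 390625 ≥ 196608.
For the inductive step, assume it holds for an arbitrary k ≥ 8, so 5^k ≥ 6k^5.
Then 5^(k + 1) = 5·(5^k) ≥ 5·(6k^5).
Also, for k ≥ 8 we have 5·(6k^5) ≥ 6(k+1)^5, since 5 ≥ (1 + 1/k)^5 for all k ≥ 8.
Combining, 5^(k + 1) ≥ 6(k+1)^5.
Hence, by induction on N, the claim holds for every N ≥ 8.
Hence the smallest such n₀ is 8.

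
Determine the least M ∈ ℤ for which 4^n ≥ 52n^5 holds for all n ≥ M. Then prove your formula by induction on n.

M = 12

At n = 11: 4194304 < 8374652, so the inequality fails and M ≥ 12. We prove 4^n ≥ 52n^5 for all n ≥ 12.
When n = 12: 4^n = 16777216 and 52n^5 = 12939264, so 16777216 ≥ 12939264.
Suppose the result is true for n = i, so 4^i ≥ 52i^5.
Then 4^(i + 1) = 4·(4^i) ≥ 4·(52i^5).
Also, for i ≥ 12 we have 4·(52i^5) ≥ 52(i+1)^5, since 4 ≥ (1 + 1/i)^5 for all i ≥ 12.
Combining, 4^(i + 1) ≥ 52(i+1)^5.
Hence, by induction on n, the claim holds for every n ≥ 12.
Hence the smallest such M is 12.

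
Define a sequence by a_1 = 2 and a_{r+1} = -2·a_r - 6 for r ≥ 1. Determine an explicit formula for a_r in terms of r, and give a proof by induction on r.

Computing the first terms: a_1 = 2, a_2 = -10, a_3 = 14. This suggests a_r = (-2)^(r + 1) - 2.
When r = 1: the formula gives 2 = 2 = a_1.
For the inductive step, assume it holds for an arbitrary j ≥ 1, so a_j = (-2)^(j + 1) - 2.
Then a_{j+1} = -2·a_j - 6 = -2·((-2)^(j + 1) - 2) - 6 = (-2)^(j + 2) - 2 = (-2)^((j+1) + 1) - 2,
which is the claimed formula at r = j+1.
This completes the induction.

a_r = (-2)^(r + 1) - 2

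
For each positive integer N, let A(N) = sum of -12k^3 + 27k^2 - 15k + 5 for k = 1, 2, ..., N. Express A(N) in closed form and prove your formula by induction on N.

A(N) = -N(3N^3 - 3N^2 - 3N - 2)

We claim A(N) = -N(3N^3 - 3N^2 - 3N - 2) for all N ≥ 1.
Base step (N = 1): A(1) = 5, and the closed form gives 5. They agree.
Suppose the result is true for N = k, so A(k) = k(-3k^3 + 3k^2 + 3k + 2).
Then A(k+1) = A(k) + (-12k^3 - 9k^2 + 3k + 5) = (k(-3k^3 + 3k^2 + 3k + 2)) + (-12k^3 - 9k^2 + 3k + 5).
Simplifying, A(k+1) = -(k + 1)(3k^3 + 6k^2 - 5) = -(k+1)(3(k+1)^3 - 3(k+1)^2 - 3(k+1) - 2),
which is the closed form with N = k+1.
By induction, the statement is established for all N ≥ 1.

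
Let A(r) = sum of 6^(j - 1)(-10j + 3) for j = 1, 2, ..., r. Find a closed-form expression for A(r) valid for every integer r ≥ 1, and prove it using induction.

A(r) = 6^r(-2r + 1) - 1

We claim A(r) = 6^r(-2r + 1) - 1 for all r ≥ 1.
Base case (r = 1): A(1) = -7, and the closed form gives -7. They agree.
For the inductive step, assume it holds for an arbitrary j ≥ 1, so A(j) = 6^j(-2j + 1) - 1.
Then A(j+1) = A(j) + (6^j(-10j - 7)) = (6^j(-2j + 1) - 1) + (6^j(-10j - 7)).
Simplifying, A(j+1) = -12·6^j·j - 6·6^j - 1 = 6^(j+1)(-2(j+1) + 1) - 1,
which is the closed form with r = j+1.
This completes the induction.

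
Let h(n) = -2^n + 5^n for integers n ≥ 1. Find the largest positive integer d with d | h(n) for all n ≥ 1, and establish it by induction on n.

d = 3

Computing the first values: h(1) = 3 and h(2) = 21; gcd(3, 21) = 3, so d ≤ 3.
We prove 3 | -2^n + 5^n for all n ≥ 1 by induction on n.
When n = 1: h(1) = 3 = 3·(1), so 3 | h(1).
Suppose the result is true for n = i, i.e. 3 | h(i). Then
5^{i+1} − 2^{i+1} = 5·5^i − 2·2^i = 5·(5^i − 2^i) + (3)·2^i. The first term is divisible by 3 by the inductive hypothesis, and the second term (3)·2^i is divisible by 3 since 3 | 3. Hence 3 | h(i+1).
This completes the induction.
Therefore the largest such d is 3.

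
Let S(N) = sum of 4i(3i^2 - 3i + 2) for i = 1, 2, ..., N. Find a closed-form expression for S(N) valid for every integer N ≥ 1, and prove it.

We claim S(N) = N(N + 1)(3N^2 - N + 2) for all N ≥ 1.
Base step (N = 1): S(1) = 8, and the closed form gives 8. They agree.
Inductive step: assume the claim holds for N = i, so S(i) = i(3i^3 + 2i^2 + i + 2).
Then S(i+1) = S(i) + (12i^3 + 24i^2 + 20i + 8) = (i(3i^3 + 2i^2 + i + 2)) + (12i^3 + 24i^2 + 20i + 8).
Simplifying, S(i+1) = (i + 1)(i + 2)(3i^2 + 5i + 4) = (i+1)((i+1) + 1)(3(i+1)^2 - (i+1) + 2),
which is the closed form with N = i+1.
Hence, by induction on N, the claim holds for every N ≥ 1.

S(N) = N(N + 1)(3N^2 - N + 2)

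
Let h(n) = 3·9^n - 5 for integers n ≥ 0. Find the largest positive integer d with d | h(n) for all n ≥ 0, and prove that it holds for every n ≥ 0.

Computing the first values: h(0) = -2 and h(1) = 22; gcd(-2, 22) = 2, so d ≤ 2.
We prove 2 | 3·9^n - 5 for all n ≥ 0 by induction on n.
When n = 0: h(0) = -2 = 2·(-1), so 2 | h(0).
Inductive step: suppose the statement holds for some p ≥ 0, i.e. 2 | h(p). Then
h(p+1) = 3·9^(p+1) - 5 = 9·(3·9^p - 5) + 40 = 9·h(p) + 40. The first term is divisible by 2 by the inductive hypothesis, and 40 is divisible by 2. Hence 2 | h(p+1).
By induction, the statement is established for all n ≥ 0.
Therefore the largest such d is 2.

d = 2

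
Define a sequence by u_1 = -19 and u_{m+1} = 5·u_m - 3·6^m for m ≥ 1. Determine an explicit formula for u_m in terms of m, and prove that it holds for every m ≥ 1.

u_m = -5^(m - 1) - 3·6^m

Computing the first terms: u_1 = -19, u_2 = -113, u_3 = -673. This suggests u_m = -5^(m - 1) - 3·6^m.
For the base case m = 1: the formula gives -19 = -19 = u_1.
For the inductive step, assume it holds for an arbitrary j ≥ 1, so u_j = -5^(j - 1) - 3·6^j.
Then u_{j+1} = 5·u_j - 3·6^j = 5·(-5^(j - 1) - 3·6^j) - 3·6^j = -5^j - 3·6^(j + 1) = -5^((j+1) - 1) - 3·6^(j+1),
which is the claimed formula at m = j+1.
This completes the induction.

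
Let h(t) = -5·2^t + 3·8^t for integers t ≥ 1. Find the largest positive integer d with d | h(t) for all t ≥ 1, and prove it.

Computing the first values: h(1) = 14 and h(2) = 172; gcd(14, 172) = 2, so d ≤ 2.
We prove 2 | -5·2^t + 3·8^t for all t ≥ 1 by induction on t.
When t = 1: h(1) = 14 = 2·(7), so 2 | h(1).
For the inductive step, assume it holds for an arbitrary m ≥ 1, i.e. 2 | h(m). Then
h(m+1) − 8·h(m) = (-5·2^(m+1) + 3·8^(m+1)) − 8·(-5·2^m + 3·8^m) = (-5)·2^m·(2 − 8) = (30)·2^m. Since 2 | h(m) by the inductive hypothesis, 2 | 8·h(m); and 2 | 30 since 30 = 2·15. Therefore 2 | h(m+1).
This completes the induction.
Therefore the largest such d is 2.

d = 2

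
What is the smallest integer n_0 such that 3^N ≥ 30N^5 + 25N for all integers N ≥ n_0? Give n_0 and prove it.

n_0 = 16

At N = 15: 14348907 < 22781625, so the inequality fails and n_0 ≥ 16. We prove 3^N ≥ 30N^5 + 25N for all N ≥ 16.
Base case (N = 16): 3^N = 43046721 and 30N^5 + 25N = 31457680, so 43046721 ≥ 31457680.
For the inductive step, assume it holds for an arbitrary p ≥ 16, so 3^p ≥ 30p^5 + 25p.
Then 3^(p + 1) = 3·(3^p) ≥ 3·(30p^5 + 25p).
Also, for p ≥ 16 we have 3·(30p^5 + 25p) ≥ 30(p+1)^5 + 25(p+1), since 3·(30p^5 + 25p) − (30(p+1)^5 + 25(p+1)) = 60p^5 - 150p^4 - 300p^3 - 300p^2 - 100p - 55, which is nonnegative for all p ≥ 16.
Combining, 3^(p + 1) ≥ 30(p+1)^5 + 25(p+1).
This completes the induction.
Hence the smallest such n_0 is 16.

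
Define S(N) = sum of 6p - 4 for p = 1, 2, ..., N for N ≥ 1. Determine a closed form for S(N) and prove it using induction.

We claim S(N) = N(3N - 1) for all N ≥ 1.
When N = 1: S(1) = 2, and the closed form gives 2. They agree.
Inductive step: assume the claim holds for N = p, so S(p) = p(3p - 1).
Then S(p+1) = S(p) + (6p + 2) = (p(3p - 1)) + (6p + 2).
Simplifying, S(p+1) = (p + 1)(3p + 2) = (p+1)(3(p+1) - 1),
which is the closed form with N = p+1.
This completes the induction.

S(N) = N(3N - 1)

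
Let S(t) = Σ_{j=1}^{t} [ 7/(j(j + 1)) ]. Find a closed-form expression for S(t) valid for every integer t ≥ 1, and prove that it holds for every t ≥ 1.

We claim S(t) = 7t/(t + 1) for all t ≥ 1.
When t = 1: S(1) = 7/2, and the closed form gives 7/2. They agree.
Inductive step: suppose the statement holds for some j ≥ 1, so S(j) = 7j/(j + 1).
Then S(j+1) = S(j) + (7/((j + 1)(j + 2))) = (7j/(j + 1)) + (7/((j + 1)(j + 2))).
Simplifying, S(j+1) = 7(j + 1)/(j + 2) = 7(j+1)/((j+1) + 1),
which is the closed form with t = j+1.
Hence, by induction on t, the claim holds for every t ≥ 1.

S(t) = 7t/(t + 1)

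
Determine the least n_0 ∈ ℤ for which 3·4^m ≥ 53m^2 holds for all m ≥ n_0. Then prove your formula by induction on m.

At m = 4: 768 < 848, so the inequality fails and n_0 ≥ 5. We prove 3·4^m ≥ 53m^2 for all m ≥ 5.
Base case (m = 5): 3·4^m = 3072 and 53m^2 = 1325, so 3072 ≥ 1325.
Inductive step: suppose the statement holds for some k ≥ 5, so 3·4^k ≥ 53k^2.
Then 3·4^(k + 1) = 4·(3·4^k) ≥ 4·(53k^2).
Also, for k ≥ 5 we have 4·(53k^2) ≥ 53(k+1)^2, since 4 ≥ (1 + 1/k)^2 for all k ≥ 5.
Combining, 3·4^(k + 1) ≥ 53(k+1)^2.
Hence, by induction on m, the claim holds for every m ≥ 5.
Hence the smallest such n_0 is 5.

n_0 = 5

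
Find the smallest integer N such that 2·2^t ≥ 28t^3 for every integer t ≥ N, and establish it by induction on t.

N = 16

At t = 15: 65536 < 94500, so the inequality fails and N ≥ 16. We prove 2·2^t ≥ 28t^3 for all t ≥ 16.
For the base case t = 16: 2·2^t = 131072 and 28t^3 = 114688, so 131072 ≥ 114688.
Suppose the result is true for t = m, so 2·2^m ≥ 28m^3.
Then 2·2^(m + 1) = 2·(2·2^m) ≥ 2·(28m^3).
Also, for m ≥ 16 we have 2·(28m^3) ≥ 28(m+1)^3, since 2 ≥ (1 + 1/m)^3 for all m ≥ 16.
Combining, 2·2^(m + 1) ≥ 28(m+1)^3.
By induction, the statement is established for all t ≥ 16.
Hence the smallest such N is 16.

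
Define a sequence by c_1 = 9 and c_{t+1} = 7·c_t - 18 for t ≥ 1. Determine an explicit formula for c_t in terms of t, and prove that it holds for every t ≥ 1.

Computing the first terms: c_1 = 9, c_2 = 45, c_3 = 297. This suggests c_t = 6·7^(t - 1) + 3.
Base step (t = 1): the formula gives 9 = 9 = c_1.
Inductive step: assume the claim holds for t = i, so c_i = 6·7^(i - 1) + 3.
Then c_{i+1} = 7·c_i - 18 = 7·(6·7^(i - 1) + 3) - 18 = 6·7^i + 3 = 6·7^((i+1) - 1) + 3,
which is the claimed formula at t = i+1.
Hence, by induction on t, the claim holds for every t ≥ 1.

c_t = 6·7^(t - 1) + 3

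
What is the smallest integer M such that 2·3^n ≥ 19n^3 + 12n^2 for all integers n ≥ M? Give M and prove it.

At n = 7: 4374 < 7105, so the inequality fails and M ≥ 8. We prove 2·3^n ≥ 19n^3 + 12n^2 for all n ≥ 8.
For the base case n = 8: 2·3^n = 13122 and 19n^3 + 12n^2 = 10496, so 13122 ≥ 10496.
For the inductive step, assume it holds for an arbitrary i ≥ 8, so 2·3^i ≥ 19i^3 + 12i^2.
Then 2·3^(i + 1) = 3·(2·3^i) ≥ 3·(19i^3 + 12i^2).
Also, for i ≥ 8 we have 3·(19i^3 + 12i^2) ≥ 19(i+1)^3 + 12(i+1)^2, since 3·(19i^3 + 12i^2) − (19(i+1)^3 + 12(i+1)^2) = 38i^3 - 33i^2 - 81i - 31, which is nonnegative for all i ≥ 8.
Combining, 2·3^(i + 1) ≥ 19(i+1)^3 + 12(i+1)^2.
By induction, the statement is established for all n ≥ 8.
Hence the smallest such M is 8.

M = 8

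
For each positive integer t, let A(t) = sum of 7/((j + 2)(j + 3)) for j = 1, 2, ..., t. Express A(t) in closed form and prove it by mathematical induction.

A(t) = 7t/(3(t + 3))

We claim A(t) = 7t/(3(t + 3)) for all t ≥ 1.
When t = 1: A(1) = 7/12, and the closed form gives 7/12. They agree.
Suppose the result is true for t = j, so A(j) = 7j/(3(j + 3)).
Then A(j+1) = A(j) + (7/((j + 3)(j + 4))) = (7j/(3(j + 3))) + (7/((j + 3)(j + 4))).
Simplifying, A(j+1) = 7(j + 1)/(3(j + 4)) = 7(j+1)/(3((j+1) + 3)),
which is the closed form with t = j+1.
Hence, by induction on t, the claim holds for every t ≥ 1.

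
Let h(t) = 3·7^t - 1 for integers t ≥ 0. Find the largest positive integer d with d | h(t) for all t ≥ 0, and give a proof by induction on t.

Computing the first values: h(0) = 2 and h(1) = 20; gcd(2, 20) = 2, so d ≤ 2.
We prove 2 | 3·7^t - 1 for all t ≥ 0 by induction on t.
For the base case t = 0: h(0) = 2 = 2·(1), so 2 | h(0).
Inductive step: suppose the statement holds for some p ≥ 0, i.e. 2 | h(p). Then
h(p+1) = 3·7^(p+1) - 1 = 7·(3·7^p - 1) + 6 = 7·h(p) + 6. The first term is divisible by 2 by the inductive hypothesis, and 6 is divisible by 2. Hence 2 | h(p+1).
By induction, the statement is established for all t ≥ 0.
Therefore the largest such d is 2.

d = 2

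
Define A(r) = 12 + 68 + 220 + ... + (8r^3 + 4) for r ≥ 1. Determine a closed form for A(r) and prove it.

We claim A(r) = 2r(r + 2)(r^2 + 1) for all r ≥ 1.
Base case (r = 1): A(1) = 12, and the closed form gives 12. They agree.
Inductive step: assume the claim holds for r = k, so A(k) = 2k(k^3 + 2k^2 + k + 2).
Then A(k+1) = A(k) + (8(k + 1)^3 + 4) = (2k(k^3 + 2k^2 + k + 2)) + (8(k + 1)^3 + 4).
Simplifying, A(k+1) = 2(k + 1)(k + 3)(k^2 + 2k + 2) = 2(k+1)((k+1) + 2)((k+1)^2 + 1),
which is the closed form with r = k+1.
By the principle of mathematical induction, the result holds for all r ≥ 1.

A(r) = 2r(r + 2)(r^2 + 1)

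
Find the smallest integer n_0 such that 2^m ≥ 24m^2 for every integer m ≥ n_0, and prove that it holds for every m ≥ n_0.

At m = 11: 2048 < 2904, so the inequality fails and n_0 ≥ 12. We prove 2^m ≥ 24m^2 for all m ≥ 12.
Base case (m = 12): 2^m = 4096 and 24m^2 = 3456, so 4096 ≥ 3456.
Inductive step: suppose the statement holds for some k ≥ 12, so 2^k ≥ 24k^2.
Then 2^(k + 1) = 2·(2^k) ≥ 2·(24k^2).
Also, for k ≥ 12 we have 2·(24k^2) ≥ 24(k+1)^2, since 2 ≥ (1 + 1/k)^2 for all k ≥ 12.
Combining, 2^(k + 1) ≥ 24(k+1)^2.
By induction, the statement is established for all m ≥ 12.
Hence the smallest such n_0 is 12.

n_0 = 12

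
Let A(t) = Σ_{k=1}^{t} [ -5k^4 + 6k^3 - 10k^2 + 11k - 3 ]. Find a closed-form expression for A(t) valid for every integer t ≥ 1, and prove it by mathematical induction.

We claim A(t) = -t(t^4 + t^3 + 2t^2 - 2t - 1) for all t ≥ 1.
Base case (t = 1): A(1) = -1, and the closed form gives -1. They agree.
Suppose the result is true for t = k, so A(k) = k(-k^4 - k^3 - 2k^2 + 2k + 1).
Then A(k+1) = A(k) + (-5k^4 - 14k^3 - 22k^2 - 11k - 1) = (k(-k^4 - k^3 - 2k^2 + 2k + 1)) + (-5k^4 - 14k^3 - 22k^2 - 11k - 1).
Simplifying, A(k+1) = -(k + 1)(k^4 + 5k^3 + 11k^2 + 9k + 1) = -(k+1)((k+1)^4 + (k+1)^3 + 2(k+1)^2 - 2(k+1) - 1),
which is the closed form with t = k+1.
By the principle of mathematical induction, the result holds for all t ≥ 1.

A(t) = -t(t^4 + t^3 + 2t^2 - 2t - 1)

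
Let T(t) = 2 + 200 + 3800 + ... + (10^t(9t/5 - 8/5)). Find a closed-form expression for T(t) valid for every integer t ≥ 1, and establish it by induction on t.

We claim T(t) = 2·10^t(t - 1) + 2 for all t ≥ 1.
Base case (t = 1): T(1) = 2, and the closed form gives 2. They agree.
Inductive step: suppose the statement holds for some p ≥ 1, so T(p) = 2·10^p(p - 1) + 2.
Then T(p+1) = T(p) + (10^p(18p + 2)) = (2·10^p(p - 1) + 2) + (10^p(18p + 2)).
Simplifying, T(p+1) = 20·10^p·p + 2 = 2·10^(p+1)((p+1) - 1) + 2,
which is the closed form with t = p+1.
This completes the induction.

T(t) = 2·10^t(t - 1) + 2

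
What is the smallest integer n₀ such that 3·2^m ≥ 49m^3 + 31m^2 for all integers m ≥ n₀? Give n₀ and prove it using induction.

At m = 16: 196608 < 208640, so the inequality fails and n₀ ≥ 17. We prove 3·2^m ≥ 49m^3 + 31m^2 for all m ≥ 17.
When m = 17: 3·2^m = 393216 and 49m^3 + 31m^2 = 249696, so 393216 ≥ 249696.
Suppose the result is true for m = k, so 3·2^k ≥ 49k^3 + 31k^2.
Then 3·2^(k + 1) = 2·(3·2^k) ≥ 2·(49k^3 + 31k^2).
Also, for k ≥ 17 we have 2·(49k^3 + 31k^2) ≥ 49(k+1)^3 + 31(k+1)^2, since 2·(49k^3 + 31k^2) − (49(k+1)^3 + 31(k+1)^2) = 49k^3 - 116k^2 - 209k - 80, which is nonnegative for all k ≥ 17.
Combining, 3·2^(k + 1) ≥ 49(k+1)^3 + 31(k+1)^2.
By the principle of mathematical induction, the result holds for all m ≥ 17.
Hence the smallest such n₀ is 17.

n₀ = 17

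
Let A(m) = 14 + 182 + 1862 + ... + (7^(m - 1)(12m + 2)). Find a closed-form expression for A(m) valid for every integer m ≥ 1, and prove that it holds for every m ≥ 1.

We claim A(m) = 2·7^m·m for all m ≥ 1.
Base step (m = 1): A(1) = 14, and the closed form gives 14. They agree.
Inductive step: suppose the statement holds for some r ≥ 1, so A(r) = 2·7^r·r.
Then A(r+1) = A(r) + (7^r(12r + 14)) = (2·7^r·r) + (7^r(12r + 14)).
Simplifying, A(r+1) = 14·7^r(r + 1) = 2·7^(r+1)·(r+1),
which is the closed form with m = r+1.
This completes the induction.

A(m) = 2·7^m·m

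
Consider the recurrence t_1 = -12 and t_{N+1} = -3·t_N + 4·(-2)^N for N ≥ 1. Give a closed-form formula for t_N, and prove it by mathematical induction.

t_N = (-2)^(N + 2) - 4(-3)^(N - 1)

Computing the first terms: t_1 = -12, t_2 = 28, t_3 = -68. This suggests t_N = (-2)^(N + 2) - 4(-3)^(N - 1).
Base step (N = 1): the formula gives -12 = -12 = t_1.
Inductive step: assume the claim holds for N = p, so t_p = (-2)^(p + 2) - 4(-3)^(p - 1).
Then t_{p+1} = -3·t_p + 4·(-2)^p = -3·((-2)^(p + 2) - 4(-3)^(p - 1)) + 4·(-2)^p = (-2)^(p + 3) - 4(-3)^p = (-2)^((p+1) + 2) - 4(-3)^((p+1) - 1),
which is the claimed formula at N = p+1.
By induction, the statement is established for all N ≥ 1.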